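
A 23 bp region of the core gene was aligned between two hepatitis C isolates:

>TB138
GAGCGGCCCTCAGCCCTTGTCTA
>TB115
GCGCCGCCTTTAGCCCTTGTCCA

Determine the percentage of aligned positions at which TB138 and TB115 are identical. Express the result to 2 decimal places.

The sequences differ at positions 2 (A/C), 5 (G/C), 9 (C/T), 11 (C/T), 22 (T/C).
18 of the 23 sites match, so the percent identity is 18/23 × 100 = 78.26%.

78.26%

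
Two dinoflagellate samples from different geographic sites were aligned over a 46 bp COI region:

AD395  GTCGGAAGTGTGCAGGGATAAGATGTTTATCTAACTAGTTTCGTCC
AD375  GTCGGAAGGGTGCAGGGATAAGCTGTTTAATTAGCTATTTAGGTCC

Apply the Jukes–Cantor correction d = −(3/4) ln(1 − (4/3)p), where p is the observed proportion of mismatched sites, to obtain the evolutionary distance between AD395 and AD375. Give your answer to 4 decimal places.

0.1979

Mismatches occur at site 9 (T/G), site 23 (A/C), site 30 (T/A), site 31 (C/T), site 34 (A/G), site 38 (G/T), site 41 (T/A), site 42 (C/G).
p = 8/46 = 0.173913.
d = −0.75 · ln(1 − (4/3)·0.173913) = −0.75 · ln(0.768116) = −0.75 · (-0.263815) = 0.1979.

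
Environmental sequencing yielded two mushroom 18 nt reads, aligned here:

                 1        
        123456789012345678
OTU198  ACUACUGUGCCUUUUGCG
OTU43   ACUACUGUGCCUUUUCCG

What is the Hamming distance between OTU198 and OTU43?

1

The sequences differ at position 16 (G/C).
That gives 1 mismatch out of 18 aligned sites, so the Hamming distance is 1.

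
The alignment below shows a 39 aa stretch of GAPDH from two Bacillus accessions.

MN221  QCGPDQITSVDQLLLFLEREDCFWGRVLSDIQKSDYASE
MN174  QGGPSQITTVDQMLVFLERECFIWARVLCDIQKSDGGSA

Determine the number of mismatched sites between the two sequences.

Differing sites — 2:C/G; 5:D/S; 9:S/T; 13:L/M; 15:L/V; 21:D/C; 22:C/F; 23:F/I; 25:G/A; 29:S/C; 36:Y/G; 37:A/G; 39:E/A.
That gives 13 mismatches out of 39 aligned sites, so the Hamming distance is 13.

13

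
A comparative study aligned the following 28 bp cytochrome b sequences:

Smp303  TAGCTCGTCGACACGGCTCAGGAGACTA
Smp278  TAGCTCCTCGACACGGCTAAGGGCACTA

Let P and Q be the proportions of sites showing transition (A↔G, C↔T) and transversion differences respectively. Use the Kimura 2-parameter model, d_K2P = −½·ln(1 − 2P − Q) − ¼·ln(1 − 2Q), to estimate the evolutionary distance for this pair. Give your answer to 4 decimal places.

Mismatches occur at site 7 (G→C, transversion), site 19 (C→A, transversion), site 23 (A→G, transition), site 24 (G→C, transversion).
Of the 4 differences, 1 transition and 3 transversions over 28 sites: P = 1/28 = 0.035714, Q = 3/28 = 0.107143.
d = −0.5·ln(0.821429) − 0.25·ln(0.785714) = −0.5·(-0.196710) − 0.25·(-0.241162) = 0.1586.

0.1586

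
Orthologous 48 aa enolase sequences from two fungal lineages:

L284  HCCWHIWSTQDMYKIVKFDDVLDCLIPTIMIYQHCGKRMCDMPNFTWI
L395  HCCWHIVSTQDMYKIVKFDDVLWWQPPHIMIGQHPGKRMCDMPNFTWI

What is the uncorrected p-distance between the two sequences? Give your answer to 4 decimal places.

Mismatches occur at site 7 (W/V), site 23 (D/W), site 24 (C/W), site 25 (L/Q), site 26 (I/P), site 28 (T/H), site 32 (Y/G), site 35 (C/P).
There are 8 differences over 48 sites, so p = 8/48 = 0.1667.

0.1667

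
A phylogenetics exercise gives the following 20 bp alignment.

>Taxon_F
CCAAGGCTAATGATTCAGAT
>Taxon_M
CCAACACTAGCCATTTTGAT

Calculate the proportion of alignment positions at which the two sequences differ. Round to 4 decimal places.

0.3500

Differing sites — 5:G/C; 6:G/A; 10:A/G; 11:T/C; 12:G/C; 16:C/T; 17:A/T.
There are 7 differences over 20 sites, so p = 7/20 = 0.3500.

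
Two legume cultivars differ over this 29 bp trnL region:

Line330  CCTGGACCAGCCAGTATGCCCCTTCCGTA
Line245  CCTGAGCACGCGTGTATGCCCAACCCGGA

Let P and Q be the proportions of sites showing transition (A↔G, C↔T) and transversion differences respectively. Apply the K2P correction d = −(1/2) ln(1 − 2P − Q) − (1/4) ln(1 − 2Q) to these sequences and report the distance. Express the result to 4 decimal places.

0.4622

Mismatches occur at site 5 (G/A, transition), site 6 (A/G, transition), site 8 (C/A, transversion), site 9 (A/C, transversion), site 12 (C/G, transversion), site 13 (A/T, transversion), site 22 (C/A, transversion), site 23 (T/A, transversion), site 24 (T/C, transition), site 28 (T/G, transversion).
Of the 10 differences, 3 transitions and 7 transversions over 29 sites: P = 3/29 = 0.103448, Q = 7/29 = 0.241379.
d = −0.5·ln(0.551725) − 0.25·ln(0.517242) = −0.5·(-0.594706) − 0.25·(-0.659244) = 0.4622.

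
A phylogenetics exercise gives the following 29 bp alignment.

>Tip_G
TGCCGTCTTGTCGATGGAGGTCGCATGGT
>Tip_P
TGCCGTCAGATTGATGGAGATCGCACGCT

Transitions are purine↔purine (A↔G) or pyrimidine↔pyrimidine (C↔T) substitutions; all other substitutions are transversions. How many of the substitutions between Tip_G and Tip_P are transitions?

Differing sites — 8:T/A (Tv); 9:T/G (Tv); 10:G/A (Ti); 12:C/T (Ti); 20:G/A (Ti); 26:T/C (Ti); 28:G/C (Tv).
Of the 7 differences, 4 transitions and 3 transversions, so the answer is 4.

4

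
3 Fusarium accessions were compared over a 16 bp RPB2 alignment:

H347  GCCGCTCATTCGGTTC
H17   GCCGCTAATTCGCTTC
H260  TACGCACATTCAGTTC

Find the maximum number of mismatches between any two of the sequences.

6

Pairwise Hamming distances:
  H347 vs H17: 2
  H347 vs H260: 4
  H17 vs H260: 6
The largest is 6, between H17 and H260.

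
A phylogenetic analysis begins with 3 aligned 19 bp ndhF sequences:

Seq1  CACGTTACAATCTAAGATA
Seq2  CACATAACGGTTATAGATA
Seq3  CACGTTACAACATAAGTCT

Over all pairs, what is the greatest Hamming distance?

11

Pairwise Hamming distances:
  Seq1 vs Seq2: 7
  Seq1 vs Seq3: 5
  Seq2 vs Seq3: 11
The largest is 11, between Seq2 and Seq3.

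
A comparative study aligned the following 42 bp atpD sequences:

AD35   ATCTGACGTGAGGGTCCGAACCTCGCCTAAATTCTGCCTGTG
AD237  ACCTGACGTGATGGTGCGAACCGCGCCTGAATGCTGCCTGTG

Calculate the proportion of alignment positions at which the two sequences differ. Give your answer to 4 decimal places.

Mismatches occur at site 2 (T/C), site 12 (G/T), site 16 (C/G), site 23 (T/G), site 29 (A/G), site 33 (T/G).
There are 6 differences over 42 sites, so p = 6/42 = 0.1429.

0.1429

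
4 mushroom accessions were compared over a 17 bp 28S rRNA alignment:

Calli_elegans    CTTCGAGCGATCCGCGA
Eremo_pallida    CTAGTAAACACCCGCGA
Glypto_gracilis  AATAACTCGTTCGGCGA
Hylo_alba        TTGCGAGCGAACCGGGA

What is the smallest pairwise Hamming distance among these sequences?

4

Pairwise Hamming distances:
  Calli_elegans vs Eremo_pallida: 7
  Calli_elegans vs Glypto_gracilis: 8
  Calli_elegans vs Hylo_alba: 4
  Eremo_pallida vs Glypto_gracilis: 12
  Eremo_pallida vs Hylo_alba: 9
  Glypto_gracilis vs Hylo_alba: 11
The smallest is 4, between Calli_elegans and Hylo_alba.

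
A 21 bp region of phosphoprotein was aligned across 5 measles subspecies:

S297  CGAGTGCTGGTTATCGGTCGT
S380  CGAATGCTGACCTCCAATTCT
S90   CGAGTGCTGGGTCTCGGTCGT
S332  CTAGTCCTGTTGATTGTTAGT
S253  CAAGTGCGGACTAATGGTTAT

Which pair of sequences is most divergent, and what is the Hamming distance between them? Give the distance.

13

Pairwise Hamming distances:
  S297 vs S380: 10
  S297 vs S90: 2
  S297 vs S332: 7
  S297 vs S253: 8
  S380 vs S90: 10
  S380 vs S332: 13
  S380 vs S253: 10
  S90 vs S332: 9
  S90 vs S253: 9
  S332 vs S253: 10
The largest is 13, between S380 and S332.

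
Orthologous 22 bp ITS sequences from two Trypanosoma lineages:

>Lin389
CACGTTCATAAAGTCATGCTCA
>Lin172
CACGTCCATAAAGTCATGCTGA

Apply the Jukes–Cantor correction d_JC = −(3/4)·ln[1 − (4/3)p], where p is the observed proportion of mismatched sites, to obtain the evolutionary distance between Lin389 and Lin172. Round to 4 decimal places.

Differing sites — 6:T/C; 21:C/G.
p = 2/22 = 0.090909.
d = −0.75 · ln(1 − (4/3)·0.090909) = −0.75 · ln(0.878788) = −0.75 · (-0.129212) = 0.0969.

0.0969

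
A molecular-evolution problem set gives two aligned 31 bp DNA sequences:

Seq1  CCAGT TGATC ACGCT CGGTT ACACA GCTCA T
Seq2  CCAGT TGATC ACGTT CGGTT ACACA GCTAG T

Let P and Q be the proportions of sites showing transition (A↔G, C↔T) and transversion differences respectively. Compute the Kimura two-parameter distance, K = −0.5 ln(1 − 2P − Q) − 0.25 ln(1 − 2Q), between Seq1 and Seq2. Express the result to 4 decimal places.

0.1046

Differing sites — 14:C/T (Ti); 29:C/A (Tv); 30:A/G (Ti).
Of the 3 differences, 2 transitions and 1 transversion over 31 sites: P = 2/31 = 0.064516, Q = 1/31 = 0.032258.
d = −0.5·ln(0.838710) − 0.25·ln(0.935484) = −0.5·(-0.175890) − 0.25·(-0.066691) = 0.1046.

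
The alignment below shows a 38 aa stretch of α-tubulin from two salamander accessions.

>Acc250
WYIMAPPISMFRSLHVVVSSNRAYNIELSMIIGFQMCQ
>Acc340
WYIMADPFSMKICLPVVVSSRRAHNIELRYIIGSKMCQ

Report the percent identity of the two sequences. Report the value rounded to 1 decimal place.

Mismatches occur at site 6 (P/D), site 8 (I/F), site 11 (F/K), site 12 (R/I), site 13 (S/C), site 15 (H/P), site 21 (N/R), site 24 (Y/H), site 29 (S/R), site 30 (M/Y), site 34 (F/S), site 35 (Q/K).
26 of the 38 sites match, so the percent identity is 26/38 × 100 = 68.4%.

68.4%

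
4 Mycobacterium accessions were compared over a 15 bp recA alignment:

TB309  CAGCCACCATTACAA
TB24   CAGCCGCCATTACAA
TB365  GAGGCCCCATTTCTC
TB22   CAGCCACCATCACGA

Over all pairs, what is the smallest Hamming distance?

Pairwise Hamming distances:
  TB309 vs TB24: 1
  TB309 vs TB365: 6
  TB309 vs TB22: 2
  TB24 vs TB365: 6
  TB24 vs TB22: 3
  TB365 vs TB22: 7
The smallest is 1, between TB309 and TB24.

1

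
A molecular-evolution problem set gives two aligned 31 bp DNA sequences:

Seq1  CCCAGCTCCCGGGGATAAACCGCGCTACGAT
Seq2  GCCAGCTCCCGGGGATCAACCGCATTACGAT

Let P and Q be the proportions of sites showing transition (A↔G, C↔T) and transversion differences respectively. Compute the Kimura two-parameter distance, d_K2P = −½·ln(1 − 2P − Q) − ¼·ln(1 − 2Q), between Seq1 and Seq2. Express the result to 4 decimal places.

0.1421

Mismatches occur at site 1 (C↔G, transversion), site 17 (A↔C, transversion), site 24 (G↔A, transition), site 25 (C↔T, transition).
Of the 4 differences, 2 transitions and 2 transversions over 31 sites: P = 2/31 = 0.064516, Q = 2/31 = 0.064516.
d = −0.5·ln(0.806452) − 0.25·ln(0.870968) = −0.5·(-0.215111) − 0.25·(-0.138150) = 0.1421.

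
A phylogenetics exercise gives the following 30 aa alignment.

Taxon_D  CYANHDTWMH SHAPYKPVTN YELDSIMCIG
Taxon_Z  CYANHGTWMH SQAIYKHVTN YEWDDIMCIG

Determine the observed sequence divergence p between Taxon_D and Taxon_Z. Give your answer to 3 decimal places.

0.200

Differing sites — 6:D/G; 12:H/Q; 14:P/I; 17:P/H; 23:L/W; 25:S/D.
There are 6 differences over 30 sites, so p = 6/30 = 0.200.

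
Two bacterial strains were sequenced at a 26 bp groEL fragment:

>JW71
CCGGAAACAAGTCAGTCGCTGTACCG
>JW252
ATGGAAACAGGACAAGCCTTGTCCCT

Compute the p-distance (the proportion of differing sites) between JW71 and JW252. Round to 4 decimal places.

The sequences differ at positions 1 (C/A), 2 (C/T), 10 (A/G), 12 (T/A), 15 (G/A), 16 (T/G), 18 (G/C), 19 (C/T), 23 (A/C), 26 (G/T).
There are 10 differences over 26 sites, so p = 10/26 = 0.3846.

0.3846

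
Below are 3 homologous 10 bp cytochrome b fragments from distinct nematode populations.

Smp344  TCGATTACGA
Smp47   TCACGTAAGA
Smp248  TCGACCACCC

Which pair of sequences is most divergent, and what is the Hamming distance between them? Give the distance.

Pairwise Hamming distances:
  Smp344 vs Smp47: 4
  Smp344 vs Smp248: 4
  Smp47 vs Smp248: 7
The largest is 7, between Smp47 and Smp248.

7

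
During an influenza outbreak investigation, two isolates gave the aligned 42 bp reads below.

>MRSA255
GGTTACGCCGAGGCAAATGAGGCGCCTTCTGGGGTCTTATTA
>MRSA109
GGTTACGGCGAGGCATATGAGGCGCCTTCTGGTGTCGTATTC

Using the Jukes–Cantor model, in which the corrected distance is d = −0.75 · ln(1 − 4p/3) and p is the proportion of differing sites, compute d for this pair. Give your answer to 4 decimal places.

0.1296

Differing sites — 8:C/G; 16:A/T; 33:G/T; 37:T/G; 42:A/C.
p = 5/42 = 0.119048.
d = −0.75 · ln(1 − (4/3)·0.119048) = −0.75 · ln(0.841269) = −0.75 · (-0.172844) = 0.1296.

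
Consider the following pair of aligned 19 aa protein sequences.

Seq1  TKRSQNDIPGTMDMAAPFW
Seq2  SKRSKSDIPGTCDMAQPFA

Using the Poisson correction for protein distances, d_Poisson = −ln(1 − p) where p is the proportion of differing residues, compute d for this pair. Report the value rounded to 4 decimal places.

0.3795

Mismatches occur at site 1 (T↔S), site 5 (Q↔K), site 6 (N↔S), site 12 (M↔C), site 16 (A↔Q), site 19 (W↔A).
p = 6/19 = 0.315789.
d = −ln(1 − 0.315789) = −ln(0.684211) = 0.3795.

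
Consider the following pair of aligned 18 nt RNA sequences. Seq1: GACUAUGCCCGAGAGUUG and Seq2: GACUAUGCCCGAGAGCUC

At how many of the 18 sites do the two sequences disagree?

2

Mismatches occur at site 16 (U↔C), site 18 (G↔C).
That gives 2 mismatches out of 18 aligned sites, so the Hamming distance is 2.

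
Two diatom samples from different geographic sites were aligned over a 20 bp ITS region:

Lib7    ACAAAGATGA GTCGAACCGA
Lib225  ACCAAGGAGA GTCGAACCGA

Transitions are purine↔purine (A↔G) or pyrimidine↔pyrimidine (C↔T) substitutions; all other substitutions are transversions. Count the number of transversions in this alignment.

2

Mismatches occur at site 3 (A/C, transversion), site 7 (A/G, transition), site 8 (T/A, transversion).
Of the 3 differences, 1 transition and 2 transversions, so the answer is 2.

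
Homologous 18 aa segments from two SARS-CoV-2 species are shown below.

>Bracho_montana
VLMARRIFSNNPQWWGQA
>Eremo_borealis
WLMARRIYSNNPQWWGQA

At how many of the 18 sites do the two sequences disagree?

The sequences differ at positions 1 (V/W), 8 (F/Y).
That gives 2 mismatches out of 18 aligned sites, so the Hamming distance is 2.

2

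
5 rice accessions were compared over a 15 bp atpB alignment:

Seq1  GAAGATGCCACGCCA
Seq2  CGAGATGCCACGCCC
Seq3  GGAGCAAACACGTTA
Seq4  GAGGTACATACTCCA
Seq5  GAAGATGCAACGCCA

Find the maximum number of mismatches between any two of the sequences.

10

Pairwise Hamming distances:
  Seq1 vs Seq2: 3
  Seq1 vs Seq3: 7
  Seq1 vs Seq4: 7
  Seq1 vs Seq5: 1
  Seq2 vs Seq3: 8
  Seq2 vs Seq4: 10
  Seq2 vs Seq5: 4
  Seq3 vs Seq4: 8
  Seq3 vs Seq5: 8
  Seq4 vs Seq5: 7
The largest is 10, between Seq2 and Seq4.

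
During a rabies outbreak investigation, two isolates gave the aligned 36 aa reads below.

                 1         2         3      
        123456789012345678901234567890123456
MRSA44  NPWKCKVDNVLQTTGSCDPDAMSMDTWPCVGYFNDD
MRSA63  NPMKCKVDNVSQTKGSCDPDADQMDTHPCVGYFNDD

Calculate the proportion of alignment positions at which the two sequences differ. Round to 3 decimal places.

Mismatches occur at site 3 (W→M), site 11 (L→S), site 14 (T→K), site 22 (M→D), site 23 (S→Q), site 27 (W→H).
There are 6 differences over 36 sites, so p = 6/36 = 0.167.

0.167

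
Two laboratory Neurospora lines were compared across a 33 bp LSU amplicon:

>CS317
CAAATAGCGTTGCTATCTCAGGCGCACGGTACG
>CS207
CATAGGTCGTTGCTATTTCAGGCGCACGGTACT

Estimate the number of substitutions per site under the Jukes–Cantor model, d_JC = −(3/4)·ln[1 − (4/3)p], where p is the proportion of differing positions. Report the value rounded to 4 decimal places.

0.2082

The sequences differ at positions 3 (A/T), 5 (T/G), 6 (A/G), 7 (G/T), 17 (C/T), 33 (G/T).
p = 6/33 = 0.181818.
d = −0.75 · ln(1 − (4/3)·0.181818) = −0.75 · ln(0.757576) = −0.75 · (-0.277631) = 0.2082.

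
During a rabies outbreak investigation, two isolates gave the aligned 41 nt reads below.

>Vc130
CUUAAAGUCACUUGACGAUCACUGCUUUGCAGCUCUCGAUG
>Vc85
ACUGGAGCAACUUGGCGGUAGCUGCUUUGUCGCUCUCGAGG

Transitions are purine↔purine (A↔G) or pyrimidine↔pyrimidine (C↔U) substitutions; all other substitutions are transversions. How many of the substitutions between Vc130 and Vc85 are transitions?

8

Differing sites — 1:C/A (Tv); 2:U/C (Ti); 4:A/G (Ti); 5:A/G (Ti); 8:U/C (Ti); 9:C/A (Tv); 15:A/G (Ti); 18:A/G (Ti); 20:C/A (Tv); 21:A/G (Ti); 30:C/U (Ti); 31:A/C (Tv); 40:U/G (Tv).
Of the 13 differences, 8 transitions and 5 transversions, so the answer is 8.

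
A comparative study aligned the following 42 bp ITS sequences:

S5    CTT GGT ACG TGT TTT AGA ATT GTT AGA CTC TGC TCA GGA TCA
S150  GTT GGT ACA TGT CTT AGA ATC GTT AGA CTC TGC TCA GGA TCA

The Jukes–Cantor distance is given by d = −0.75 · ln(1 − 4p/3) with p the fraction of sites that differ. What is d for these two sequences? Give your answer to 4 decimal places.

0.1019

The sequences differ at positions 1 (C/G), 9 (G/A), 13 (T/C), 21 (T/C).
p = 4/42 = 0.095238.
d = −0.75 · ln(1 − (4/3)·0.095238) = −0.75 · ln(0.873016) = −0.75 · (-0.135801) = 0.1019.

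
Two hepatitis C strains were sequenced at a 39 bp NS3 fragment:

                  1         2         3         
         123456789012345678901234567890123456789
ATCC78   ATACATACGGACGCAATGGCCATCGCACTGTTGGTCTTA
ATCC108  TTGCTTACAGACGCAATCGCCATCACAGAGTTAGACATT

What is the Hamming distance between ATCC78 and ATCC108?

The sequences differ at positions 1 (A/T), 3 (A/G), 5 (A/T), 9 (G/A), 18 (G/C), 25 (G/A), 28 (C/G), 29 (T/A), 33 (G/A), 35 (T/A), 37 (T/A), 39 (A/T).
That gives 12 mismatches out of 39 aligned sites, so the Hamming distance is 12.

12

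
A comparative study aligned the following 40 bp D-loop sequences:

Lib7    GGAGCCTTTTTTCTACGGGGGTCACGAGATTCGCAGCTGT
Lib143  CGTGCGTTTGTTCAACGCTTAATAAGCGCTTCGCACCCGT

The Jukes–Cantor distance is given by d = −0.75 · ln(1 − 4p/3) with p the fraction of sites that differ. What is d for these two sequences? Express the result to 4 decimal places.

0.5716

Mismatches occur at site 1 (G/C), site 3 (A/T), site 6 (C/G), site 10 (T/G), site 14 (T/A), site 18 (G/C), site 19 (G/T), site 20 (G/T), site 21 (G/A), site 22 (T/A), site 23 (C/T), site 25 (C/A), site 27 (A/C), site 29 (A/C), site 36 (G/C), site 38 (T/C).
p = 16/40 = 0.400000.
d = −0.75 · ln(1 − (4/3)·0.400000) = −0.75 · ln(0.466667) = −0.75 · (-0.762139) = 0.5716.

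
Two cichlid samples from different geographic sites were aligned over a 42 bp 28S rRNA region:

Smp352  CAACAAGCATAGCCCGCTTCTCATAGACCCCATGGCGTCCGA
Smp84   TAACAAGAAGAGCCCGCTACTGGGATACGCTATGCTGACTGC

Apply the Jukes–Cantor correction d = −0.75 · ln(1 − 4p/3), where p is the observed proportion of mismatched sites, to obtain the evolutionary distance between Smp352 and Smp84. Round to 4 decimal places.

0.4850

The sequences differ at positions 1 (C/T), 8 (C/A), 10 (T/G), 19 (T/A), 22 (C/G), 23 (A/G), 24 (T/G), 26 (G/T), 29 (C/G), 31 (C/T), 35 (G/C), 36 (C/T), 38 (T/A), 40 (C/T), 42 (A/C).
p = 15/42 = 0.357143.
d = −0.75 · ln(1 − (4/3)·0.357143) = −0.75 · ln(0.523809) = −0.75 · (-0.646628) = 0.4850.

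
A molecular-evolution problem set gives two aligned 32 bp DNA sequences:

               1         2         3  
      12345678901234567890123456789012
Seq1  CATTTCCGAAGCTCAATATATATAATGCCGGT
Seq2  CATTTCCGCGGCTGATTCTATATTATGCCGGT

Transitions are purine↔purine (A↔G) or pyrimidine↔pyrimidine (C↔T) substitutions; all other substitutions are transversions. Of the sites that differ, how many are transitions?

1

Differing sites — 9:A/C (Tv); 10:A/G (Ti); 14:C/G (Tv); 16:A/T (Tv); 18:A/C (Tv); 24:A/T (Tv).
Of the 6 differences, 1 transition and 5 transversions, so the answer is 1.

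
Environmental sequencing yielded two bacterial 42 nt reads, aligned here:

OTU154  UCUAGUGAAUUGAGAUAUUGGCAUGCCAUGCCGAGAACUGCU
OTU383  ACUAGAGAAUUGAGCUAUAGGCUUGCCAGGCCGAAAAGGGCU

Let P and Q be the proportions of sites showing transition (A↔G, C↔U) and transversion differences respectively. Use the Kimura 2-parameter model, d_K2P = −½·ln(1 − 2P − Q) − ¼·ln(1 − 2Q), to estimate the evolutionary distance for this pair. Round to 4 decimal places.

Mismatches occur at site 1 (U→A, transversion), site 6 (U→A, transversion), site 15 (A→C, transversion), site 19 (U→A, transversion), site 23 (A→U, transversion), site 29 (U→G, transversion), site 35 (G→A, transition), site 38 (C→G, transversion), site 39 (U→G, transversion).
Of the 9 differences, 1 transition and 8 transversions over 42 sites: P = 1/42 = 0.023810, Q = 8/42 = 0.190476.
d = −0.5·ln(0.761904) − 0.25·ln(0.619048) = −0.5·(-0.271935) − 0.25·(-0.479572) = 0.2559.

0.2559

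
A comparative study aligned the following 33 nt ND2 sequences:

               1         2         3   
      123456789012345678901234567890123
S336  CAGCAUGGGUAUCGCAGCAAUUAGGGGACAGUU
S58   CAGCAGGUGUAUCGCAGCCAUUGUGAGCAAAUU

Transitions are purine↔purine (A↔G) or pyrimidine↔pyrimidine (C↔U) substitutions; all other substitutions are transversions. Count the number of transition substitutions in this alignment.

The sequences differ at positions 6 (U/G, transversion), 8 (G/U, transversion), 19 (A/C, transversion), 23 (A/G, transition), 24 (G/U, transversion), 26 (G/A, transition), 28 (A/C, transversion), 29 (C/A, transversion), 31 (G/A, transition).
Of the 9 differences, 3 transitions and 6 transversions, so the answer is 3.

3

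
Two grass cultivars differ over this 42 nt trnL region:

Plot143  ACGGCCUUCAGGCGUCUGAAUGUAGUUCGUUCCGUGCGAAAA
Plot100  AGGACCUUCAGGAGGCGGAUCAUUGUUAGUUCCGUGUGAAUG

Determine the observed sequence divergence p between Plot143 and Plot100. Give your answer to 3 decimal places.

0.310

Differing sites — 2:C/G; 4:G/A; 13:C/A; 15:U/G; 17:U/G; 20:A/U; 21:U/C; 22:G/A; 24:A/U; 28:C/A; 37:C/U; 41:A/U; 42:A/G.
There are 13 differences over 42 sites, so p = 13/42 = 0.310.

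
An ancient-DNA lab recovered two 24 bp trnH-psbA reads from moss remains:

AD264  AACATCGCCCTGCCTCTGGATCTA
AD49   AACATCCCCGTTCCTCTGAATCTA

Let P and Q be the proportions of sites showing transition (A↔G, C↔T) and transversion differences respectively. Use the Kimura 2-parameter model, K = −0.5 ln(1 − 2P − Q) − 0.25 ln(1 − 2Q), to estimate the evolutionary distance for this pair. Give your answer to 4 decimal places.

0.1887

Differing sites — 7:G/C (Tv); 10:C/G (Tv); 12:G/T (Tv); 19:G/A (Ti).
Of the 4 differences, 1 transition and 3 transversions over 24 sites: P = 1/24 = 0.041667, Q = 3/24 = 0.125000.
d = −0.5·ln(0.791666) − 0.25·ln(0.750000) = −0.5·(-0.233616) − 0.25·(-0.287682) = 0.1887.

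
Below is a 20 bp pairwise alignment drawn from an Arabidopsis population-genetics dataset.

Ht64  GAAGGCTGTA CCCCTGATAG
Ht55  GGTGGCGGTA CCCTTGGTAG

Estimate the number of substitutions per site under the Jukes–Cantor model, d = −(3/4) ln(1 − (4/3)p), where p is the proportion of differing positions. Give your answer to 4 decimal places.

0.3041

The sequences differ at positions 2 (A/G), 3 (A/T), 7 (T/G), 14 (C/T), 17 (A/G).
p = 5/20 = 0.250000.
d = −0.75 · ln(1 − (4/3)·0.250000) = −0.75 · ln(0.666667) = −0.75 · (-0.405465) = 0.3041.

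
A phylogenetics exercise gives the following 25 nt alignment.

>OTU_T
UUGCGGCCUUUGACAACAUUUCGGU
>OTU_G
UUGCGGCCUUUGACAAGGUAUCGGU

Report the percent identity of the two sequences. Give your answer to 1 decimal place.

The sequences differ at positions 17 (C/G), 18 (A/G), 20 (U/A).
22 of the 25 sites match, so the percent identity is 22/25 × 100 = 88.0%.

88.0%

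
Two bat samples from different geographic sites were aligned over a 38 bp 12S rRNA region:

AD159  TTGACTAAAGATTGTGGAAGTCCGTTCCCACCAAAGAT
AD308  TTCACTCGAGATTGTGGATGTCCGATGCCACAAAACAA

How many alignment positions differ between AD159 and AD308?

9

The sequences differ at positions 3 (G/C), 7 (A/C), 8 (A/G), 19 (A/T), 25 (T/A), 27 (C/G), 32 (C/A), 36 (G/C), 38 (T/A).
That gives 9 mismatches out of 38 aligned sites, so the Hamming distance is 9.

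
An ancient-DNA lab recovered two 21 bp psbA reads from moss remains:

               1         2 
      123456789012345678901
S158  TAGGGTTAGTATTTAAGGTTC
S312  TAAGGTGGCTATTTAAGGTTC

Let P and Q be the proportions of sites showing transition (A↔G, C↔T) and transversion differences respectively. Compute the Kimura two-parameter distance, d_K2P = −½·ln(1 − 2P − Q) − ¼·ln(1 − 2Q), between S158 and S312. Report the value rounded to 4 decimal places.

0.2211

Mismatches occur at site 3 (G→A, transition), site 7 (T→G, transversion), site 8 (A→G, transition), site 9 (G→C, transversion).
Of the 4 differences, 2 transitions and 2 transversions over 21 sites: P = 2/21 = 0.095238, Q = 2/21 = 0.095238.
d = −0.5·ln(0.714286) − 0.25·ln(0.809524) = −0.5·(-0.336472) − 0.25·(-0.211309) = 0.2211.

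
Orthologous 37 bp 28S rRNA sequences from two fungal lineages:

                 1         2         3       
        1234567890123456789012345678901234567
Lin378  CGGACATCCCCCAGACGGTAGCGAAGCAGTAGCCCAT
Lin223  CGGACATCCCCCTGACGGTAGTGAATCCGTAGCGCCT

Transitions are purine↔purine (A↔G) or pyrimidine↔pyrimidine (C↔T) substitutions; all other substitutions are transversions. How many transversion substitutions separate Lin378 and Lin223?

5

Mismatches occur at site 13 (A→T, transversion), site 22 (C→T, transition), site 26 (G→T, transversion), site 28 (A→C, transversion), site 34 (C→G, transversion), site 36 (A→C, transversion).
Of the 6 differences, 1 transition and 5 transversions, so the answer is 5.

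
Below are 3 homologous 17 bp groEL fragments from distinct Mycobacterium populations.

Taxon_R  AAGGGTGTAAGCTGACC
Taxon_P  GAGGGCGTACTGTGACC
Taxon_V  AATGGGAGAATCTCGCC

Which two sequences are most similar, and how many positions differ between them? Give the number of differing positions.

Pairwise Hamming distances:
  Taxon_R vs Taxon_P: 5
  Taxon_R vs Taxon_V: 7
  Taxon_P vs Taxon_V: 9
The smallest is 5, between Taxon_R and Taxon_P.

5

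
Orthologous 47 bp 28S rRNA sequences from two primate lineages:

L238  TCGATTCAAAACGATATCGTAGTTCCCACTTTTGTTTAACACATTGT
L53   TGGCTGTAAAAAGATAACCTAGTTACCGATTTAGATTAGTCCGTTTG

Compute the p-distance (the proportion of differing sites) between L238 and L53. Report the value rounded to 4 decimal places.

Differing sites — 2:C/G; 4:A/C; 6:T/G; 7:C/T; 12:C/A; 17:T/A; 19:G/C; 25:C/A; 28:A/G; 29:C/A; 33:T/A; 35:T/A; 39:A/G; 40:C/T; 41:A/C; 43:A/G; 46:G/T; 47:T/G.
There are 18 differences over 47 sites, so p = 18/47 = 0.3830.

0.3830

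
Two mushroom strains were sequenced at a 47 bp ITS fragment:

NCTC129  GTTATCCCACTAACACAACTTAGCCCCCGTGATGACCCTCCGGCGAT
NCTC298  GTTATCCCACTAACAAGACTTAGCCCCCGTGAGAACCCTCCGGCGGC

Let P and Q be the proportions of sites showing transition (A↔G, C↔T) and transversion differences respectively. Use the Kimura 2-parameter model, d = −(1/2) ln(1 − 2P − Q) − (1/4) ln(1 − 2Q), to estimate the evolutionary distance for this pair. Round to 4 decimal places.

0.1419

Differing sites — 16:C/A (Tv); 17:A/G (Ti); 33:T/G (Tv); 34:G/A (Ti); 46:A/G (Ti); 47:T/C (Ti).
Of the 6 differences, 4 transitions and 2 transversions over 47 sites: P = 4/47 = 0.085106, Q = 2/47 = 0.042553.
d = −0.5·ln(0.787235) − 0.25·ln(0.914894) = −0.5·(-0.239228) − 0.25·(-0.088947) = 0.1419.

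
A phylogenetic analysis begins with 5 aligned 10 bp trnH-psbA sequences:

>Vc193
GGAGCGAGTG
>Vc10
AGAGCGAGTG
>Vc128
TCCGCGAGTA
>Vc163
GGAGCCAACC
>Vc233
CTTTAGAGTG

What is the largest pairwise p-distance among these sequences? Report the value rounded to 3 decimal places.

0.900

Pairwise Hamming distances:
  Vc193 vs Vc10: 1
  Vc193 vs Vc128: 4
  Vc193 vs Vc163: 4
  Vc193 vs Vc233: 5
  Vc10 vs Vc128: 4
  Vc10 vs Vc163: 5
  Vc10 vs Vc233: 5
  Vc128 vs Vc163: 7
  Vc128 vs Vc233: 6
  Vc163 vs Vc233: 9
The largest is 9 mismatches, between Vc163 and Vc233; p = 9/10 = 0.900.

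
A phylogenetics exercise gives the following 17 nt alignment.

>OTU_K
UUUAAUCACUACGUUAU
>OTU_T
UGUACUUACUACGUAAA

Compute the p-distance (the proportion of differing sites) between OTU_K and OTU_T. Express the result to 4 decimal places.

Differing sites — 2:U/G; 5:A/C; 7:C/U; 15:U/A; 17:U/A.
There are 5 differences over 17 sites, so p = 5/17 = 0.2941.

0.2941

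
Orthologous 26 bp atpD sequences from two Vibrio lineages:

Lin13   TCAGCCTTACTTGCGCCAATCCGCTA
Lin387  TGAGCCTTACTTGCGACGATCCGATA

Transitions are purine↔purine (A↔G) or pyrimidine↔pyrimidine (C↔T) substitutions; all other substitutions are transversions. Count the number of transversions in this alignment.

3

Differing sites — 2:C/G (Tv); 16:C/A (Tv); 18:A/G (Ti); 24:C/A (Tv).
Of the 4 differences, 1 transition and 3 transversions, so the answer is 3.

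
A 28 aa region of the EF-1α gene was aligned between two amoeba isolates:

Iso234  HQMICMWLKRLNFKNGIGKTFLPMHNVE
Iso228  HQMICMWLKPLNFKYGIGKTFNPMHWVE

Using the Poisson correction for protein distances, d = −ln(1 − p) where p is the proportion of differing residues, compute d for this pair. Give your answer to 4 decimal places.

The sequences differ at positions 10 (R/P), 15 (N/Y), 22 (L/N), 26 (N/W).
p = 4/28 = 0.142857.
d = −ln(1 − 0.142857) = −ln(0.857143) = 0.1542.

0.1542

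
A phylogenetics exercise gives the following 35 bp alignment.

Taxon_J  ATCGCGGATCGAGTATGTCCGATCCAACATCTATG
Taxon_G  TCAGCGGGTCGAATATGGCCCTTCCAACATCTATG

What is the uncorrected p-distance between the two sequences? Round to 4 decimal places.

Differing sites — 1:A/T; 2:T/C; 3:C/A; 8:A/G; 13:G/A; 18:T/G; 21:G/C; 22:A/T.
There are 8 differences over 35 sites, so p = 8/35 = 0.2286.

0.2286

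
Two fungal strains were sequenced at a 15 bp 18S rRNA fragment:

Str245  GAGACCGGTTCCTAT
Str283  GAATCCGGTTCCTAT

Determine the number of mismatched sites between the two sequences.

2

Mismatches occur at site 3 (G/A), site 4 (A/T).
That gives 2 mismatches out of 15 aligned sites, so the Hamming distance is 2.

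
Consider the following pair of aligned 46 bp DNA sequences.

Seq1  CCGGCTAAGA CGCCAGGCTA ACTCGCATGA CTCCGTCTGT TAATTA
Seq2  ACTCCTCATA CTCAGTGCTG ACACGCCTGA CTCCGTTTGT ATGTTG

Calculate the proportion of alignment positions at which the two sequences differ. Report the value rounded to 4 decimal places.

0.3696

The sequences differ at positions 1 (C/A), 3 (G/T), 4 (G/C), 7 (A/C), 9 (G/T), 12 (G/T), 14 (C/A), 15 (A/G), 16 (G/T), 20 (A/G), 23 (T/A), 27 (A/C), 37 (C/T), 41 (T/A), 42 (A/T), 43 (A/G), 46 (A/G).
There are 17 differences over 46 sites, so p = 17/46 = 0.3696.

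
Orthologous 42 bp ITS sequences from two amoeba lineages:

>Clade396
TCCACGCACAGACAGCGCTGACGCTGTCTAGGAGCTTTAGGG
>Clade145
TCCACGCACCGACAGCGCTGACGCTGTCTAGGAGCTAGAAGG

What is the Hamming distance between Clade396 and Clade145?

4

Differing sites — 10:A/C; 37:T/A; 38:T/G; 40:G/A.
That gives 4 mismatches out of 42 aligned sites, so the Hamming distance is 4.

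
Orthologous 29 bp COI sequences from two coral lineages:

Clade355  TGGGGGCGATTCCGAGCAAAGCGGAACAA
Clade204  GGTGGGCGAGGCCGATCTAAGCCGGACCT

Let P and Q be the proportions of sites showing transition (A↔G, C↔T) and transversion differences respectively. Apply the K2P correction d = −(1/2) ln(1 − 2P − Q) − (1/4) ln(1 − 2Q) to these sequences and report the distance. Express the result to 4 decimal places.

The sequences differ at positions 1 (T/G, transversion), 3 (G/T, transversion), 10 (T/G, transversion), 11 (T/G, transversion), 16 (G/T, transversion), 18 (A/T, transversion), 23 (G/C, transversion), 25 (A/G, transition), 28 (A/C, transversion), 29 (A/T, transversion).
Of the 10 differences, 1 transition and 9 transversions over 29 sites: P = 1/29 = 0.034483, Q = 9/29 = 0.310345.
d = −0.5·ln(0.620689) − 0.25·ln(0.379310) = −0.5·(-0.476925) − 0.25·(-0.969401) = 0.4808.

0.4808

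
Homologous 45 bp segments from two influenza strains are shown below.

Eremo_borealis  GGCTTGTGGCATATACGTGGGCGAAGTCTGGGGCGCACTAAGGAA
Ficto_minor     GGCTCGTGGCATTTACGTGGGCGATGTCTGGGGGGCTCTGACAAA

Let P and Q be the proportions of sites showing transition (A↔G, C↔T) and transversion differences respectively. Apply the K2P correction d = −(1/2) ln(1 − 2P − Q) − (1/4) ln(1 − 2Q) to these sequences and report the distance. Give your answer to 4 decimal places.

Mismatches occur at site 5 (T/C, transition), site 13 (A/T, transversion), site 25 (A/T, transversion), site 34 (C/G, transversion), site 37 (A/T, transversion), site 40 (A/G, transition), site 42 (G/C, transversion), site 43 (G/A, transition).
Of the 8 differences, 3 transitions and 5 transversions over 45 sites: P = 3/45 = 0.066667, Q = 5/45 = 0.111111.
d = −0.5·ln(0.755555) − 0.25·ln(0.777778) = −0.5·(-0.280303) − 0.25·(-0.251314) = 0.2030.

0.2030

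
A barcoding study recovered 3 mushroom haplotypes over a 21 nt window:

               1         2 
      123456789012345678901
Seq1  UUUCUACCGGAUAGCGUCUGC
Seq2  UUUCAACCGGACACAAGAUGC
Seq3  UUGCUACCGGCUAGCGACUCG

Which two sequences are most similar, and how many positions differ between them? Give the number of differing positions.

5

Pairwise Hamming distances:
  Seq1 vs Seq2: 7
  Seq1 vs Seq3: 5
  Seq2 vs Seq3: 11
The smallest is 5, between Seq1 and Seq3.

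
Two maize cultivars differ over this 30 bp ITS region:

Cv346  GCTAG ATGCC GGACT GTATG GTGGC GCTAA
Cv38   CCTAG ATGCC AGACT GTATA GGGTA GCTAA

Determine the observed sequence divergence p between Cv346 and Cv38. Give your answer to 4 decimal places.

The sequences differ at positions 1 (G/C), 11 (G/A), 20 (G/A), 22 (T/G), 24 (G/T), 25 (C/A).
There are 6 differences over 30 sites, so p = 6/30 = 0.2000.

0.2000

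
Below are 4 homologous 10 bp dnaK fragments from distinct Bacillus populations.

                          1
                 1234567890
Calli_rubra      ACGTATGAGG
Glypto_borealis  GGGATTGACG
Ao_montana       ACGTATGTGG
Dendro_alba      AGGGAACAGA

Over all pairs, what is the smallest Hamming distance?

1

Pairwise Hamming distances:
  Calli_rubra vs Glypto_borealis: 5
  Calli_rubra vs Ao_montana: 1
  Calli_rubra vs Dendro_alba: 5
  Glypto_borealis vs Ao_montana: 6
  Glypto_borealis vs Dendro_alba: 7
  Ao_montana vs Dendro_alba: 6
The smallest is 1, between Calli_rubra and Ao_montana.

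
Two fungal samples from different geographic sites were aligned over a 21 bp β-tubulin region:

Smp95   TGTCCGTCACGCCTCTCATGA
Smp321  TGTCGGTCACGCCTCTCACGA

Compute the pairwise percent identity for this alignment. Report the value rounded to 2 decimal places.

90.48%

Mismatches occur at site 5 (C/G), site 19 (T/C).
19 of the 21 sites match, so the percent identity is 19/21 × 100 = 90.48%.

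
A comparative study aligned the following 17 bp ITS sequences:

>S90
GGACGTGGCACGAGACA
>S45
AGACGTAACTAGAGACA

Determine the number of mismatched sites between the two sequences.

The sequences differ at positions 1 (G/A), 7 (G/A), 8 (G/A), 10 (A/T), 11 (C/A).
That gives 5 mismatches out of 17 aligned sites, so the Hamming distance is 5.

5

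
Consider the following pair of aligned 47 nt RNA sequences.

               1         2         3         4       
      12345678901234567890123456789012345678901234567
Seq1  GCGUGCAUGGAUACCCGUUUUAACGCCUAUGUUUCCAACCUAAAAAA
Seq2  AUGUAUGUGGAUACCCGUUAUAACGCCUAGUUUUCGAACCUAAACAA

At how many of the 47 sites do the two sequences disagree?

10

The sequences differ at positions 1 (G/A), 2 (C/U), 5 (G/A), 6 (C/U), 7 (A/G), 20 (U/A), 30 (U/G), 31 (G/U), 36 (C/G), 45 (A/C).
That gives 10 mismatches out of 47 aligned sites, so the Hamming distance is 10.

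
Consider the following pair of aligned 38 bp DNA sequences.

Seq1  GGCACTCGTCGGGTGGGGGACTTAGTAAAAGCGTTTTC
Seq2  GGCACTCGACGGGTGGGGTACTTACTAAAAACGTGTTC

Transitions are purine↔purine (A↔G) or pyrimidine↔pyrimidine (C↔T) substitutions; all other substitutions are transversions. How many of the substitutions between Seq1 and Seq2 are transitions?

The sequences differ at positions 9 (T/A, transversion), 19 (G/T, transversion), 25 (G/C, transversion), 31 (G/A, transition), 35 (T/G, transversion).
Of the 5 differences, 1 transition and 4 transversions, so the answer is 1.

1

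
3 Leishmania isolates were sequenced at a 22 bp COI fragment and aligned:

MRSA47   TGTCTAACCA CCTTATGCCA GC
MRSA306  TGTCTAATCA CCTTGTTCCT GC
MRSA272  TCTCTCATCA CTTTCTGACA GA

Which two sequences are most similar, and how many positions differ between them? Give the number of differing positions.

Pairwise Hamming distances:
  MRSA47 vs MRSA306: 4
  MRSA47 vs MRSA272: 7
  MRSA306 vs MRSA272: 8
The smallest is 4, between MRSA47 and MRSA306.

4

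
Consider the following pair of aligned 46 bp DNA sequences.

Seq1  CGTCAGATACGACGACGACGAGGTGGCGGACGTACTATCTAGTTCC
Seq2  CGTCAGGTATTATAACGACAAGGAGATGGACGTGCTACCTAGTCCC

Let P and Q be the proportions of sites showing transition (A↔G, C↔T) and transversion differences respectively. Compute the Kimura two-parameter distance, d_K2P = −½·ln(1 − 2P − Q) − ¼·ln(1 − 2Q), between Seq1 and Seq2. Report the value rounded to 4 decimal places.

Differing sites — 7:A/G (Ti); 10:C/T (Ti); 11:G/T (Tv); 13:C/T (Ti); 14:G/A (Ti); 20:G/A (Ti); 24:T/A (Tv); 26:G/A (Ti); 27:C/T (Ti); 34:A/G (Ti); 38:T/C (Ti); 44:T/C (Ti).
Of the 12 differences, 10 transitions and 2 transversions over 46 sites: P = 10/46 = 0.217391, Q = 2/46 = 0.043478.
d = −0.5·ln(0.521740) − 0.25·ln(0.913044) = −0.5·(-0.650586) − 0.25·(-0.090971) = 0.3480.

0.3480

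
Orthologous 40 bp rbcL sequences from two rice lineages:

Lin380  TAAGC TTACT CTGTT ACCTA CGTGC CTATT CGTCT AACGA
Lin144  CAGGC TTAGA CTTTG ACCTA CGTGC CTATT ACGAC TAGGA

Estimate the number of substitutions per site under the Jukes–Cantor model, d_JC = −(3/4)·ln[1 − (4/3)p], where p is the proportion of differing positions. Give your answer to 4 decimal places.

0.4260

Mismatches occur at site 1 (T↔C), site 3 (A↔G), site 9 (C↔G), site 10 (T↔A), site 13 (G↔T), site 15 (T↔G), site 31 (C↔A), site 32 (G↔C), site 33 (T↔G), site 34 (C↔A), site 35 (T↔C), site 36 (A↔T), site 38 (C↔G).
p = 13/40 = 0.325000.
d = −0.75 · ln(1 − (4/3)·0.325000) = −0.75 · ln(0.566667) = −0.75 · (-0.567983) = 0.4260.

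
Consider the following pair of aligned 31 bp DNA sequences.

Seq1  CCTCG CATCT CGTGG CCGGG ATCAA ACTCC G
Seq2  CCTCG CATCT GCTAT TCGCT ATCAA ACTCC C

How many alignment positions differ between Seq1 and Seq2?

Differing sites — 11:C/G; 12:G/C; 14:G/A; 15:G/T; 16:C/T; 19:G/C; 20:G/T; 31:G/C.
That gives 8 mismatches out of 31 aligned sites, so the Hamming distance is 8.

8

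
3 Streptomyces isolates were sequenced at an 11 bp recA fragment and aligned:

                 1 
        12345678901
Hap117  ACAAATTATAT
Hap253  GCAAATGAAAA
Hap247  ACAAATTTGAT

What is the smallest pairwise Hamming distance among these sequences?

2

Pairwise Hamming distances:
  Hap117 vs Hap253: 4
  Hap117 vs Hap247: 2
  Hap253 vs Hap247: 5
The smallest is 2, between Hap117 and Hap247.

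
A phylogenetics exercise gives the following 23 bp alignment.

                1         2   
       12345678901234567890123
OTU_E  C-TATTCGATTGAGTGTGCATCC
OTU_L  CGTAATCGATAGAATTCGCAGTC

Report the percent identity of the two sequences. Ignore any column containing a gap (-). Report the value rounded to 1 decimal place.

68.2%

Excluding the 1 gap column leaves 22 comparable sites.
Differing sites — 5:T/A; 11:T/A; 14:G/A; 16:G/T; 17:T/C; 21:T/G; 22:C/T.
15 of the 22 comparable sites match, so the percent identity is 15/22 × 100 = 68.2%.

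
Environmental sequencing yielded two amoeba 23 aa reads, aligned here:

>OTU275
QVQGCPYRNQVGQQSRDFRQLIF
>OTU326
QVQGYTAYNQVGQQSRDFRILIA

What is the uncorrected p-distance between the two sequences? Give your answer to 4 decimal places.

Differing sites — 5:C/Y; 6:P/T; 7:Y/A; 8:R/Y; 20:Q/I; 23:F/A.
There are 6 differences over 23 sites, so p = 6/23 = 0.2609.

0.2609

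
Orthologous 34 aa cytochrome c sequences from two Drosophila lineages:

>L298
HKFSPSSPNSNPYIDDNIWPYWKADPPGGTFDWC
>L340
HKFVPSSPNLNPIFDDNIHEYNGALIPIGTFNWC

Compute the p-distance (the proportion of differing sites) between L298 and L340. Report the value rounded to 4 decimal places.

0.3529

Differing sites — 4:S/V; 10:S/L; 13:Y/I; 14:I/F; 19:W/H; 20:P/E; 22:W/N; 23:K/G; 25:D/L; 26:P/I; 28:G/I; 32:D/N.
There are 12 differences over 34 sites, so p = 12/34 = 0.3529.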